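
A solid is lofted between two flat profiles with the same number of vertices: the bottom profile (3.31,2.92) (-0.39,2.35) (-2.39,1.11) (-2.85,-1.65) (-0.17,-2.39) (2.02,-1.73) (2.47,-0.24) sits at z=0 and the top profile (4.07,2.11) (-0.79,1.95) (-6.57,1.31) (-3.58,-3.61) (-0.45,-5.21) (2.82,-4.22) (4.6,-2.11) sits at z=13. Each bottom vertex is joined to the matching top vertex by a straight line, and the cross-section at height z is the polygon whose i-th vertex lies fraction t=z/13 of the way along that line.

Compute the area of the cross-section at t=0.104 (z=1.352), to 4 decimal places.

Cross-section at t=0.104: each vertex is (1-t)·p0[i] + t·p1[i].
  v1: (1-0.104)·(3.31,2.92) + 0.104·(4.07,2.11) = (3.3890,2.8358)
  v2: (1-0.104)·(-0.39,2.35) + 0.104·(-0.79,1.95) = (-0.4316,2.3084)
  v3: (1-0.104)·(-2.39,1.11) + 0.104·(-6.57,1.31) = (-2.8247,1.1308)
  v4: (1-0.104)·(-2.85,-1.65) + 0.104·(-3.58,-3.61) = (-2.9259,-1.8538)
  v5: (1-0.104)·(-0.17,-2.39) + 0.104·(-0.45,-5.21) = (-0.1991,-2.6833)
  v6: (1-0.104)·(2.02,-1.73) + 0.104·(2.82,-4.22) = (2.1032,-1.9890)
  v7: (1-0.104)·(2.47,-0.24) + 0.104·(4.6,-2.11) = (2.6915,-0.4345)
Shoelace sum Σ(x_i·y_{i+1} − x_{i+1}·y_i):
  i=1: 3.3890·2.3084 − -0.4316·2.8358 = +9.0472 (running +9.0472)
  i=2: -0.4316·1.1308 − -2.8247·2.3084 = +6.0325 (running +15.0797)
  i=3: -2.8247·-1.8538 − -2.9259·1.1308 = +8.5452 (running +23.6249)
  i=4: -2.9259·-2.6833 − -0.1991·-1.8538 = +7.4819 (running +31.1068)
  i=5: -0.1991·-1.9890 − 2.1032·-2.6833 = +6.0395 (running +37.1464)
  i=6: 2.1032·-0.4345 − 2.6915·-1.9890 = +4.4395 (running +41.5859)
  i=7: 2.6915·2.8358 − 3.3890·-0.4345 = +9.1050 (running +50.6909)
Area = |Σ|/2 = |50.6909|/2 = 25.3454

Area at t=0.104: 25.3454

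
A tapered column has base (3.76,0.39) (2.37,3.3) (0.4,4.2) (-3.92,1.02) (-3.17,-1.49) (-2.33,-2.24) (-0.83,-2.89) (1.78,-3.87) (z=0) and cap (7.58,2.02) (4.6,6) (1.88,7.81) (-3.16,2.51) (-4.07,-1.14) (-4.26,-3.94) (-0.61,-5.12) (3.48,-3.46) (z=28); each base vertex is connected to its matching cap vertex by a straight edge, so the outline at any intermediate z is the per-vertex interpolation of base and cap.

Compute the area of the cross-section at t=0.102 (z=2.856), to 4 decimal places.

Cross-section at t=0.102: each vertex is (1-t)·p0[i] + t·p1[i].
  v1: (1-0.102)·(3.76,0.39) + 0.102·(7.58,2.02) = (4.1496,0.5563)
  v2: (1-0.102)·(2.37,3.3) + 0.102·(4.6,6) = (2.5975,3.5754)
  v3: (1-0.102)·(0.4,4.2) + 0.102·(1.88,7.81) = (0.5510,4.5682)
  v4: (1-0.102)·(-3.92,1.02) + 0.102·(-3.16,2.51) = (-3.8425,1.1720)
  v5: (1-0.102)·(-3.17,-1.49) + 0.102·(-4.07,-1.14) = (-3.2618,-1.4543)
  v6: (1-0.102)·(-2.33,-2.24) + 0.102·(-4.26,-3.94) = (-2.5269,-2.4134)
  v7: (1-0.102)·(-0.83,-2.89) + 0.102·(-0.61,-5.12) = (-0.8076,-3.1175)
  v8: (1-0.102)·(1.78,-3.87) + 0.102·(3.48,-3.46) = (1.9534,-3.8282)
Shoelace sum Σ(x_i·y_{i+1} − x_{i+1}·y_i):
  i=1: 4.1496·3.5754 − 2.5975·0.5563 = +13.3918 (running +13.3918)
  i=2: 2.5975·4.5682 − 0.5510·3.5754 = +9.8959 (running +23.2876)
  i=3: 0.5510·1.1720 − -3.8425·4.5682 = +18.1990 (running +41.4866)
  i=4: -3.8425·-1.4543 − -3.2618·1.1720 = +9.4109 (running +50.8975)
  i=5: -3.2618·-2.4134 − -2.5269·-1.4543 = +4.1972 (running +55.0947)
  i=6: -2.5269·-3.1175 − -0.8076·-2.4134 = +5.9284 (running +61.0232)
  i=7: -0.8076·-3.8282 − 1.9534·-3.1175 = +9.1811 (running +70.2043)
  i=8: 1.9534·0.5563 − 4.1496·-3.8282 = +16.9722 (running +87.1765)
Area = |Σ|/2 = |87.1765|/2 = 43.5882

Area at t=0.102: 43.5882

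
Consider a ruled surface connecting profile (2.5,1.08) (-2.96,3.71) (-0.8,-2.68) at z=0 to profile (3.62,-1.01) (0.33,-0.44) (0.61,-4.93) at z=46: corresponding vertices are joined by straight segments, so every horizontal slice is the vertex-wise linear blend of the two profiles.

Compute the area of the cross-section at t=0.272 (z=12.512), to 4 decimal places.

Cross-section at t=0.272: each vertex is (1-t)·p0[i] + t·p1[i].
  v1: (1-0.272)·(2.5,1.08) + 0.272·(3.62,-1.01) = (2.8046,0.5115)
  v2: (1-0.272)·(-2.96,3.71) + 0.272·(0.33,-0.44) = (-2.0651,2.5812)
  v3: (1-0.272)·(-0.8,-2.68) + 0.272·(0.61,-4.93) = (-0.4165,-3.2920)
Shoelace sum Σ(x_i·y_{i+1} − x_{i+1}·y_i):
  i=1: 2.8046·2.5812 − -2.0651·0.5115 = +8.2957 (running +8.2957)
  i=2: -2.0651·-3.2920 − -0.4165·2.5812 = +7.8734 (running +16.1691)
  i=3: -0.4165·0.5115 − 2.8046·-3.2920 = +9.0198 (running +25.1889)
Area = |Σ|/2 = |25.1889|/2 = 12.5945

Area at t=0.272: 12.5945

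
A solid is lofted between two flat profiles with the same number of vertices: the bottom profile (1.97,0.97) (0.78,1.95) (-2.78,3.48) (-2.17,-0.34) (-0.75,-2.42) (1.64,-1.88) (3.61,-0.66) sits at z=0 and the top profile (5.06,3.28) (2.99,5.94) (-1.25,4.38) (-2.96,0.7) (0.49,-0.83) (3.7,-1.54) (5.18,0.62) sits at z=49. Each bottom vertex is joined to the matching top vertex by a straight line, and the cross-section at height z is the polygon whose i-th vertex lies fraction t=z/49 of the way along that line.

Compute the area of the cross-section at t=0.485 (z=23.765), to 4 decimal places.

Area at t=0.485: 29.9742

Cross-section at t=0.485: each vertex is (1-t)·p0[i] + t·p1[i].
  v1: (1-0.485)·(1.97,0.97) + 0.485·(5.06,3.28) = (3.4687,2.0903)
  v2: (1-0.485)·(0.78,1.95) + 0.485·(2.99,5.94) = (1.8518,3.8852)
  v3: (1-0.485)·(-2.78,3.48) + 0.485·(-1.25,4.38) = (-2.0379,3.9165)
  v4: (1-0.485)·(-2.17,-0.34) + 0.485·(-2.96,0.7) = (-2.5532,0.1644)
  v5: (1-0.485)·(-0.75,-2.42) + 0.485·(0.49,-0.83) = (-0.1486,-1.6488)
  v6: (1-0.485)·(1.64,-1.88) + 0.485·(3.7,-1.54) = (2.6391,-1.7151)
  v7: (1-0.485)·(3.61,-0.66) + 0.485·(5.18,0.62) = (4.3714,-0.0392)
Shoelace sum Σ(x_i·y_{i+1} − x_{i+1}·y_i):
  i=1: 3.4687·3.8852 − 1.8518·2.0903 = +9.6052 (running +9.6052)
  i=2: 1.8518·3.9165 − -2.0379·3.8852 = +15.1705 (running +24.7757)
  i=3: -2.0379·0.1644 − -2.5532·3.9165 = +9.6644 (running +34.4401)
  i=4: -2.5532·-1.6488 − -0.1486·0.1644 = +4.2342 (running +38.6743)
  i=5: -0.1486·-1.7151 − 2.6391·-1.6488 = +4.6063 (running +43.2806)
  i=6: 2.6391·-0.0392 − 4.3714·-1.7151 = +7.3940 (running +50.6747)
  i=7: 4.3714·2.0903 − 3.4687·-0.0392 = +9.2738 (running +59.9485)
Area = |Σ|/2 = |59.9485|/2 = 29.9742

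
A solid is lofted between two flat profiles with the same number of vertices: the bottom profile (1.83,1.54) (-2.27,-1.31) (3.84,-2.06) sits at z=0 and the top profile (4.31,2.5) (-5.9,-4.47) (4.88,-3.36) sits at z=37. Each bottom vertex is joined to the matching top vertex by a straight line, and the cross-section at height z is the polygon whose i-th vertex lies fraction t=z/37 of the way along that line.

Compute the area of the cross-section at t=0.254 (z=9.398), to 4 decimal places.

Cross-section at t=0.254: each vertex is (1-t)·p0[i] + t·p1[i].
  v1: (1-0.254)·(1.83,1.54) + 0.254·(4.31,2.5) = (2.4599,1.7838)
  v2: (1-0.254)·(-2.27,-1.31) + 0.254·(-5.9,-4.47) = (-3.1920,-2.1126)
  v3: (1-0.254)·(3.84,-2.06) + 0.254·(4.88,-3.36) = (4.1042,-2.3902)
Shoelace sum Σ(x_i·y_{i+1} − x_{i+1}·y_i):
  i=1: 2.4599·-2.1126 − -3.1920·1.7838 = +0.4971 (running +0.4971)
  i=2: -3.1920·-2.3902 − 4.1042·-2.1126 = +16.3002 (running +16.7973)
  i=3: 4.1042·1.7838 − 2.4599·-2.3902 = +13.2009 (running +29.9982)
Area = |Σ|/2 = |29.9982|/2 = 14.9991

Area at t=0.254: 14.9991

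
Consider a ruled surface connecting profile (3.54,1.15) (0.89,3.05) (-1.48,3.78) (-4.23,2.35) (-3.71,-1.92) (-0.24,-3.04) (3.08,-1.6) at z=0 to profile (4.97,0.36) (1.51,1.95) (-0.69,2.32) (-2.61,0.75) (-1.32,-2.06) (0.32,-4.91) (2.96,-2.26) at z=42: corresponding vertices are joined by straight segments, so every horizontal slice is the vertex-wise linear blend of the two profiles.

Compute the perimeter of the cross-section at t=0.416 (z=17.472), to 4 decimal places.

Cross-section at t=0.416: each vertex is (1-t)·p0[i] + t·p1[i].
  v1: (1-0.416)·(3.54,1.15) + 0.416·(4.97,0.36) = (4.1349,0.8214)
  v2: (1-0.416)·(0.89,3.05) + 0.416·(1.51,1.95) = (1.1479,2.5924)
  v3: (1-0.416)·(-1.48,3.78) + 0.416·(-0.69,2.32) = (-1.1514,3.1726)
  v4: (1-0.416)·(-4.23,2.35) + 0.416·(-2.61,0.75) = (-3.5561,1.6844)
  v5: (1-0.416)·(-3.71,-1.92) + 0.416·(-1.32,-2.06) = (-2.7158,-1.9782)
  v6: (1-0.416)·(-0.24,-3.04) + 0.416·(0.32,-4.91) = (-0.0070,-3.8179)
  v7: (1-0.416)·(3.08,-1.6) + 0.416·(2.96,-2.26) = (3.0301,-1.8746)
Perimeter = Σ |v_{i+1} − v_i|:
  edge 1→2: √(-2.9870² + 1.7710²) = 3.4725 (running 3.4725)
  edge 2→3: √(-2.2993² + 0.5802²) = 2.3714 (running 5.8439)
  edge 3→4: √(-2.4047² + -1.4882²) = 2.8280 (running 8.6719)
  edge 4→5: √(0.8403² + -3.6626²) = 3.7578 (running 12.4297)
  edge 5→6: √(2.7087² + -1.8397²) = 3.2744 (running 15.7041)
  edge 6→7: √(3.0371² + 1.9434²) = 3.6057 (running 19.3097)
  edge 7→1: √(1.1048² + 2.6959²) = 2.9135 (running 22.2232)
Perimeter = 22.2232

Perimeter at t=0.416: 22.2232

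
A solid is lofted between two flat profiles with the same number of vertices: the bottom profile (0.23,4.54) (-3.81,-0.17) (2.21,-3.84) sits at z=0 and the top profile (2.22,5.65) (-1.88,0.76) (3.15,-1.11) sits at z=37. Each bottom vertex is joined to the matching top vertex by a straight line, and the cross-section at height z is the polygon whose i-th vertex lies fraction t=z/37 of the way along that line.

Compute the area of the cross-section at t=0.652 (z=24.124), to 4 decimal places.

Cross-section at t=0.652: each vertex is (1-t)·p0[i] + t·p1[i].
  v1: (1-0.652)·(0.23,4.54) + 0.652·(2.22,5.65) = (1.5275,5.2637)
  v2: (1-0.652)·(-3.81,-0.17) + 0.652·(-1.88,0.76) = (-2.5516,0.4364)
  v3: (1-0.652)·(2.21,-3.84) + 0.652·(3.15,-1.11) = (2.8229,-2.0600)
Shoelace sum Σ(x_i·y_{i+1} − x_{i+1}·y_i):
  i=1: 1.5275·0.4364 − -2.5516·5.2637 = +14.0976 (running +14.0976)
  i=2: -2.5516·-2.0600 − 2.8229·0.4364 = +4.0247 (running +18.1223)
  i=3: 2.8229·5.2637 − 1.5275·-2.0600 = +18.0055 (running +36.1279)
Area = |Σ|/2 = |36.1279|/2 = 18.0639

Area at t=0.652: 18.0639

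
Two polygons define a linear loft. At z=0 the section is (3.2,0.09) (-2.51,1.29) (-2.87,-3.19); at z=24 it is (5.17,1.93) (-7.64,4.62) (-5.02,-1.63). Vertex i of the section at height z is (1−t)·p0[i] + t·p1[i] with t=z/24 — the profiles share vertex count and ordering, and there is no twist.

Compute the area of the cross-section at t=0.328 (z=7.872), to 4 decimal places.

Cross-section at t=0.328: each vertex is (1-t)·p0[i] + t·p1[i].
  v1: (1-0.328)·(3.2,0.09) + 0.328·(5.17,1.93) = (3.8462,0.6935)
  v2: (1-0.328)·(-2.51,1.29) + 0.328·(-7.64,4.62) = (-4.1926,2.3822)
  v3: (1-0.328)·(-2.87,-3.19) + 0.328·(-5.02,-1.63) = (-3.5752,-2.6783)
Shoelace sum Σ(x_i·y_{i+1} − x_{i+1}·y_i):
  i=1: 3.8462·2.3822 − -4.1926·0.6935 = +12.0702 (running +12.0702)
  i=2: -4.1926·-2.6783 − -3.5752·2.3822 = +19.7462 (running +31.8164)
  i=3: -3.5752·0.6935 − 3.8462·-2.6783 = +7.8218 (running +39.6381)
Area = |Σ|/2 = |39.6381|/2 = 19.8191

Area at t=0.328: 19.8191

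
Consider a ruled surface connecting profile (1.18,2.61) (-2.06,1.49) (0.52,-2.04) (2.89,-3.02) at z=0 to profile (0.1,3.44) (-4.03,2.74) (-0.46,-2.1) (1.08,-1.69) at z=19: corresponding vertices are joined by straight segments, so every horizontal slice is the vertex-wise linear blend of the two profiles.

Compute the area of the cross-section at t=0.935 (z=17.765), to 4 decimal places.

Cross-section at t=0.935: each vertex is (1-t)·p0[i] + t·p1[i].
  v1: (1-0.935)·(1.18,2.61) + 0.935·(0.1,3.44) = (0.1702,3.3861)
  v2: (1-0.935)·(-2.06,1.49) + 0.935·(-4.03,2.74) = (-3.9020,2.6588)
  v3: (1-0.935)·(0.52,-2.04) + 0.935·(-0.46,-2.1) = (-0.3963,-2.0961)
  v4: (1-0.935)·(2.89,-3.02) + 0.935·(1.08,-1.69) = (1.1976,-1.7764)
Shoelace sum Σ(x_i·y_{i+1} − x_{i+1}·y_i):
  i=1: 0.1702·2.6588 − -3.9020·3.3861 = +13.6647 (running +13.6647)
  i=2: -3.9020·-2.0961 − -0.3963·2.6588 = +9.2325 (running +22.8973)
  i=3: -0.3963·-1.7764 − 1.1976·-2.0961 = +3.2144 (running +26.1117)
  i=4: 1.1976·3.3861 − 0.1702·-1.7764 = +4.3577 (running +30.4693)
Area = |Σ|/2 = |30.4693|/2 = 15.2347

Area at t=0.935: 15.2347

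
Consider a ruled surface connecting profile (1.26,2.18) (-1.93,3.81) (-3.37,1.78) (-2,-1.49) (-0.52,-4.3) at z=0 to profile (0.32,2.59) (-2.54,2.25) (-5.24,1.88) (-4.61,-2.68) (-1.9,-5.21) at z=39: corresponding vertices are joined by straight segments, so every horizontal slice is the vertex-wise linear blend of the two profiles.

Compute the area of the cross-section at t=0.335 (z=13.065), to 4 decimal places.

Area at t=0.335: 21.7686

Cross-section at t=0.335: each vertex is (1-t)·p0[i] + t·p1[i].
  v1: (1-0.335)·(1.26,2.18) + 0.335·(0.32,2.59) = (0.9451,2.3174)
  v2: (1-0.335)·(-1.93,3.81) + 0.335·(-2.54,2.25) = (-2.1343,3.2874)
  v3: (1-0.335)·(-3.37,1.78) + 0.335·(-5.24,1.88) = (-3.9965,1.8135)
  v4: (1-0.335)·(-2,-1.49) + 0.335·(-4.61,-2.68) = (-2.8744,-1.8887)
  v5: (1-0.335)·(-0.52,-4.3) + 0.335·(-1.9,-5.21) = (-0.9823,-4.6049)
Shoelace sum Σ(x_i·y_{i+1} − x_{i+1}·y_i):
  i=1: 0.9451·3.2874 − -2.1343·2.3174 = +8.0530 (running +8.0530)
  i=2: -2.1343·1.8135 − -3.9965·3.2874 = +9.2673 (running +17.3202)
  i=3: -3.9965·-1.8887 − -2.8744·1.8135 = +12.7605 (running +30.0808)
  i=4: -2.8744·-4.6049 − -0.9823·-1.8887 = +11.3807 (running +41.4615)
  i=5: -0.9823·2.3174 − 0.9451·-4.6049 = +2.0757 (running +43.5372)
Area = |Σ|/2 = |43.5372|/2 = 21.7686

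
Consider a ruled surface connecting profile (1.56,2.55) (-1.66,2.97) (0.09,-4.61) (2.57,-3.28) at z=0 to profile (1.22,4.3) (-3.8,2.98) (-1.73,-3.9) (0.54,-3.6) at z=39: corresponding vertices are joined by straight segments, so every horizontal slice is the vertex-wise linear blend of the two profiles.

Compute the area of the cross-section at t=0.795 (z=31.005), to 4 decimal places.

Cross-section at t=0.795: each vertex is (1-t)·p0[i] + t·p1[i].
  v1: (1-0.795)·(1.56,2.55) + 0.795·(1.22,4.3) = (1.2897,3.9412)
  v2: (1-0.795)·(-1.66,2.97) + 0.795·(-3.8,2.98) = (-3.3613,2.9779)
  v3: (1-0.795)·(0.09,-4.61) + 0.795·(-1.73,-3.9) = (-1.3569,-4.0456)
  v4: (1-0.795)·(2.57,-3.28) + 0.795·(0.54,-3.6) = (0.9561,-3.5344)
Shoelace sum Σ(x_i·y_{i+1} − x_{i+1}·y_i):
  i=1: 1.2897·2.9779 − -3.3613·3.9412 = +17.0884 (running +17.0884)
  i=2: -3.3613·-4.0456 − -1.3569·2.9779 = +17.6391 (running +34.7275)
  i=3: -1.3569·-3.5344 − 0.9561·-4.0456 = +8.6640 (running +43.3915)
  i=4: 0.9561·3.9412 − 1.2897·-3.5344 = +8.3267 (running +51.7182)
Area = |Σ|/2 = |51.7182|/2 = 25.8591

Area at t=0.795: 25.8591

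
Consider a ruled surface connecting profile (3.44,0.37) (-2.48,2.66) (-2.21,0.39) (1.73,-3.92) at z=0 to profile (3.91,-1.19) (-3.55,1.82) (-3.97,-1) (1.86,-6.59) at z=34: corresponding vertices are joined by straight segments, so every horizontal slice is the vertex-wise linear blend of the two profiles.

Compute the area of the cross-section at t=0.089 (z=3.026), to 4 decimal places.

Area at t=0.089: 19.6419

Cross-section at t=0.089: each vertex is (1-t)·p0[i] + t·p1[i].
  v1: (1-0.089)·(3.44,0.37) + 0.089·(3.91,-1.19) = (3.4818,0.2312)
  v2: (1-0.089)·(-2.48,2.66) + 0.089·(-3.55,1.82) = (-2.5752,2.5852)
  v3: (1-0.089)·(-2.21,0.39) + 0.089·(-3.97,-1) = (-2.3666,0.2663)
  v4: (1-0.089)·(1.73,-3.92) + 0.089·(1.86,-6.59) = (1.7416,-4.1576)
Shoelace sum Σ(x_i·y_{i+1} − x_{i+1}·y_i):
  i=1: 3.4818·2.5852 − -2.5752·0.2312 = +9.5967 (running +9.5967)
  i=2: -2.5752·0.2663 − -2.3666·2.5852 = +5.4326 (running +15.0292)
  i=3: -2.3666·-4.1576 − 1.7416·0.2663 = +9.3759 (running +24.4051)
  i=4: 1.7416·0.2312 − 3.4818·-4.1576 = +14.8787 (running +39.2838)
Area = |Σ|/2 = |39.2838|/2 = 19.6419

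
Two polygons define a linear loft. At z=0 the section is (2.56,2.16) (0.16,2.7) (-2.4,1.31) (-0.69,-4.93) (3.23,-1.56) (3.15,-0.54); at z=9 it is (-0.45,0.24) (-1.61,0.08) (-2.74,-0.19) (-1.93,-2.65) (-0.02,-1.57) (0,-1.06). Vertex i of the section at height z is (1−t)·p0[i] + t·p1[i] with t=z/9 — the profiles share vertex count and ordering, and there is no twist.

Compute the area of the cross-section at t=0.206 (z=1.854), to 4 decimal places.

Cross-section at t=0.206: each vertex is (1-t)·p0[i] + t·p1[i].
  v1: (1-0.206)·(2.56,2.16) + 0.206·(-0.45,0.24) = (1.9399,1.7645)
  v2: (1-0.206)·(0.16,2.7) + 0.206·(-1.61,0.08) = (-0.2046,2.1603)
  v3: (1-0.206)·(-2.4,1.31) + 0.206·(-2.74,-0.19) = (-2.4700,1.0010)
  v4: (1-0.206)·(-0.69,-4.93) + 0.206·(-1.93,-2.65) = (-0.9454,-4.4603)
  v5: (1-0.206)·(3.23,-1.56) + 0.206·(-0.02,-1.57) = (2.5605,-1.5621)
  v6: (1-0.206)·(3.15,-0.54) + 0.206·(0,-1.06) = (2.5011,-0.6471)
Shoelace sum Σ(x_i·y_{i+1} − x_{i+1}·y_i):
  i=1: 1.9399·2.1603 − -0.2046·1.7645 = +4.5519 (running +4.5519)
  i=2: -0.2046·1.0010 − -2.4700·2.1603 = +5.1312 (running +9.6830)
  i=3: -2.4700·-4.4603 − -0.9454·1.0010 = +11.9636 (running +21.6466)
  i=4: -0.9454·-1.5621 − 2.5605·-4.4603 = +12.8975 (running +34.5441)
  i=5: 2.5605·-0.6471 − 2.5011·-1.5621 = +2.2499 (running +36.7940)
  i=6: 2.5011·1.7645 − 1.9399·-0.6471 = +5.6685 (running +42.4625)
Area = |Σ|/2 = |42.4625|/2 = 21.2312

Area at t=0.206: 21.2312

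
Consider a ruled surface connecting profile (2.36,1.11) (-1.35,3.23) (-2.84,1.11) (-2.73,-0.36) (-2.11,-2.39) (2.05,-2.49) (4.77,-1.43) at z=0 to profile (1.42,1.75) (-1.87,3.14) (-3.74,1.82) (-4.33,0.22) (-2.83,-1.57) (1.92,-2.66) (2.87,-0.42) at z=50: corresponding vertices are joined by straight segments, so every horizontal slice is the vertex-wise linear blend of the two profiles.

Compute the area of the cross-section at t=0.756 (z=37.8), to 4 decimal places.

Cross-section at t=0.756: each vertex is (1-t)·p0[i] + t·p1[i].
  v1: (1-0.756)·(2.36,1.11) + 0.756·(1.42,1.75) = (1.6494,1.5938)
  v2: (1-0.756)·(-1.35,3.23) + 0.756·(-1.87,3.14) = (-1.7431,3.1620)
  v3: (1-0.756)·(-2.84,1.11) + 0.756·(-3.74,1.82) = (-3.5204,1.6468)
  v4: (1-0.756)·(-2.73,-0.36) + 0.756·(-4.33,0.22) = (-3.9396,0.0785)
  v5: (1-0.756)·(-2.11,-2.39) + 0.756·(-2.83,-1.57) = (-2.6543,-1.7701)
  v6: (1-0.756)·(2.05,-2.49) + 0.756·(1.92,-2.66) = (1.9517,-2.6185)
  v7: (1-0.756)·(4.77,-1.43) + 0.756·(2.87,-0.42) = (3.3336,-0.6664)
Shoelace sum Σ(x_i·y_{i+1} − x_{i+1}·y_i):
  i=1: 1.6494·3.1620 − -1.7431·1.5938 = +7.9935 (running +7.9935)
  i=2: -1.7431·1.6468 − -3.5204·3.1620 = +8.2609 (running +16.2543)
  i=3: -3.5204·0.0785 − -3.9396·1.6468 = +6.2113 (running +22.4656)
  i=4: -3.9396·-1.7701 − -2.6543·0.0785 = +7.1817 (running +29.6473)
  i=5: -2.6543·-2.6185 − 1.9517·-1.7701 = +10.4051 (running +40.0524)
  i=6: 1.9517·-0.6664 − 3.3336·-2.6185 = +7.4284 (running +47.4808)
  i=7: 3.3336·1.5938 − 1.6494·-0.6664 = +6.4124 (running +53.8933)
Area = |Σ|/2 = |53.8933|/2 = 26.9466

Area at t=0.756: 26.9466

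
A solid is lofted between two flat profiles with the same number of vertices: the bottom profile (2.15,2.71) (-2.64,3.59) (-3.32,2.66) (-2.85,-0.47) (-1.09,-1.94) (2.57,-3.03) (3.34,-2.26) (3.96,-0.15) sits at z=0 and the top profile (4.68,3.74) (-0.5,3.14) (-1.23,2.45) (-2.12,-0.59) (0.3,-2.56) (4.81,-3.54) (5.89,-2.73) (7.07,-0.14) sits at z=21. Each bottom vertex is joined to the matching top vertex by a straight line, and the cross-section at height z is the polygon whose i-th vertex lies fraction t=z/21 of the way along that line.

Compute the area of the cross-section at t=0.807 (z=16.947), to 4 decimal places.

Cross-section at t=0.807: each vertex is (1-t)·p0[i] + t·p1[i].
  v1: (1-0.807)·(2.15,2.71) + 0.807·(4.68,3.74) = (4.1917,3.5412)
  v2: (1-0.807)·(-2.64,3.59) + 0.807·(-0.5,3.14) = (-0.9130,3.2268)
  v3: (1-0.807)·(-3.32,2.66) + 0.807·(-1.23,2.45) = (-1.6334,2.4905)
  v4: (1-0.807)·(-2.85,-0.47) + 0.807·(-2.12,-0.59) = (-2.2609,-0.5668)
  v5: (1-0.807)·(-1.09,-1.94) + 0.807·(0.3,-2.56) = (0.0317,-2.4403)
  v6: (1-0.807)·(2.57,-3.03) + 0.807·(4.81,-3.54) = (4.3777,-3.4416)
  v7: (1-0.807)·(3.34,-2.26) + 0.807·(5.89,-2.73) = (5.3979,-2.6393)
  v8: (1-0.807)·(3.96,-0.15) + 0.807·(7.07,-0.14) = (6.4698,-0.1419)
Shoelace sum Σ(x_i·y_{i+1} − x_{i+1}·y_i):
  i=1: 4.1917·3.2268 − -0.9130·3.5412 = +16.7592 (running +16.7592)
  i=2: -0.9130·2.4905 − -1.6334·3.2268 = +2.9967 (running +19.7560)
  i=3: -1.6334·-0.5668 − -2.2609·2.4905 = +6.5567 (running +26.3126)
  i=4: -2.2609·-2.4403 − 0.0317·-0.5668 = +5.5353 (running +31.8480)
  i=5: 0.0317·-3.4416 − 4.3777·-2.4403 = +10.5738 (running +42.4218)
  i=6: 4.3777·-2.6393 − 5.3979·-3.4416 = +7.0231 (running +49.4449)
  i=7: 5.3979·-0.1419 − 6.4698·-2.6393 = +16.3095 (running +65.7544)
  i=8: 6.4698·3.5412 − 4.1917·-0.1419 = +23.5057 (running +89.2601)
Area = |Σ|/2 = |89.2601|/2 = 44.6301

Area at t=0.807: 44.6301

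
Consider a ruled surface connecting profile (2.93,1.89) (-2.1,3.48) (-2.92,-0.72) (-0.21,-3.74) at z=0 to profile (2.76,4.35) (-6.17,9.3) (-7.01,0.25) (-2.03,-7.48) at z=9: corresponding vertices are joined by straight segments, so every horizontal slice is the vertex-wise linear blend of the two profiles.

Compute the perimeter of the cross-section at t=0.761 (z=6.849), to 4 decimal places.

Cross-section at t=0.761: each vertex is (1-t)·p0[i] + t·p1[i].
  v1: (1-0.761)·(2.93,1.89) + 0.761·(2.76,4.35) = (2.8006,3.7621)
  v2: (1-0.761)·(-2.1,3.48) + 0.761·(-6.17,9.3) = (-5.1973,7.9090)
  v3: (1-0.761)·(-2.92,-0.72) + 0.761·(-7.01,0.25) = (-6.0325,0.0182)
  v4: (1-0.761)·(-0.21,-3.74) + 0.761·(-2.03,-7.48) = (-1.5950,-6.5861)
Perimeter = Σ |v_{i+1} − v_i|:
  edge 1→2: √(-7.9979² + 4.1470²) = 9.0091 (running 9.0091)
  edge 2→3: √(-0.8352² + -7.8909²) = 7.9349 (running 16.9440)
  edge 3→4: √(4.4375² + -6.6043²) = 7.9566 (running 24.9007)
  edge 4→1: √(4.3956² + 10.3482²) = 11.2431 (running 36.1437)
Perimeter = 36.1437

Perimeter at t=0.761: 36.1437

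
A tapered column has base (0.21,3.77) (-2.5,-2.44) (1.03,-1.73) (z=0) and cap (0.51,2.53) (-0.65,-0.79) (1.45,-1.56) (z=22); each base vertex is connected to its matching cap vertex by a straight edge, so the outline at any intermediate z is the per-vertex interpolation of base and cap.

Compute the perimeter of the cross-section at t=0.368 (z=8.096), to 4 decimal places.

Perimeter at t=0.368: 13.6374

Cross-section at t=0.368: each vertex is (1-t)·p0[i] + t·p1[i].
  v1: (1-0.368)·(0.21,3.77) + 0.368·(0.51,2.53) = (0.3204,3.3137)
  v2: (1-0.368)·(-2.5,-2.44) + 0.368·(-0.65,-0.79) = (-1.8192,-1.8328)
  v3: (1-0.368)·(1.03,-1.73) + 0.368·(1.45,-1.56) = (1.1846,-1.6674)
Perimeter = Σ |v_{i+1} − v_i|:
  edge 1→2: √(-2.1396² + -5.1465²) = 5.5735 (running 5.5735)
  edge 2→3: √(3.0038² + 0.1654²) = 3.0083 (running 8.5818)
  edge 3→1: √(-0.8642² + 4.9811²) = 5.0555 (running 13.6374)
Perimeter = 13.6374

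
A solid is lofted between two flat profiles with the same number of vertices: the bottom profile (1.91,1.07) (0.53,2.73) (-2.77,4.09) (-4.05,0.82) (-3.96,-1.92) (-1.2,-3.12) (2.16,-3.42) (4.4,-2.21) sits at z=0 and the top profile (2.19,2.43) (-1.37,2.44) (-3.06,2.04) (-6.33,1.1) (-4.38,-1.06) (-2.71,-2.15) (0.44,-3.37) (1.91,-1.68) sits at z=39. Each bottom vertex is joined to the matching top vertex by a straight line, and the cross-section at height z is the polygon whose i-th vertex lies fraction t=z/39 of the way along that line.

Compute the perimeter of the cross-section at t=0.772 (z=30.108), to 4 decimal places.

Perimeter at t=0.772: 22.8663

Cross-section at t=0.772: each vertex is (1-t)·p0[i] + t·p1[i].
  v1: (1-0.772)·(1.91,1.07) + 0.772·(2.19,2.43) = (2.1262,2.1199)
  v2: (1-0.772)·(0.53,2.73) + 0.772·(-1.37,2.44) = (-0.9368,2.5061)
  v3: (1-0.772)·(-2.77,4.09) + 0.772·(-3.06,2.04) = (-2.9939,2.5074)
  v4: (1-0.772)·(-4.05,0.82) + 0.772·(-6.33,1.1) = (-5.8102,1.0362)
  v5: (1-0.772)·(-3.96,-1.92) + 0.772·(-4.38,-1.06) = (-4.2842,-1.2561)
  v6: (1-0.772)·(-1.2,-3.12) + 0.772·(-2.71,-2.15) = (-2.3657,-2.3712)
  v7: (1-0.772)·(2.16,-3.42) + 0.772·(0.44,-3.37) = (0.8322,-3.3814)
  v8: (1-0.772)·(4.4,-2.21) + 0.772·(1.91,-1.68) = (2.4777,-1.8008)
Perimeter = Σ |v_{i+1} − v_i|:
  edge 1→2: √(-3.0630² + 0.3862²) = 3.0872 (running 3.0872)
  edge 2→3: √(-2.0571² + 0.0013²) = 2.0571 (running 5.1443)
  edge 3→4: √(-2.8163² + -1.4712²) = 3.1774 (running 8.3217)
  edge 4→5: √(1.5259² + -2.2922²) = 2.7537 (running 11.0754)
  edge 5→6: √(1.9185² + -1.1151²) = 2.2190 (running 13.2944)
  edge 6→7: √(3.1979² + -1.0102²) = 3.3537 (running 16.6481)
  edge 7→8: √(1.6456² + 1.5806²) = 2.2817 (running 18.9298)
  edge 8→1: √(-0.3516² + 3.9208²) = 3.9365 (running 22.8663)
Perimeter = 22.8663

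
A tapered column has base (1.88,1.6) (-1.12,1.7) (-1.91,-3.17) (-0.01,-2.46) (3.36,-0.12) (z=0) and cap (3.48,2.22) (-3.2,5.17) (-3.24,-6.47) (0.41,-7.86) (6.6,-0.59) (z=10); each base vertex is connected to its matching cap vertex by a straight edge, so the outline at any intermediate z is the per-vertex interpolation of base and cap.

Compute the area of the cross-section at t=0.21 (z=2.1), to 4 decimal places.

Area at t=0.21: 24.7783

Cross-section at t=0.21: each vertex is (1-t)·p0[i] + t·p1[i].
  v1: (1-0.21)·(1.88,1.6) + 0.21·(3.48,2.22) = (2.2160,1.7302)
  v2: (1-0.21)·(-1.12,1.7) + 0.21·(-3.2,5.17) = (-1.5568,2.4287)
  v3: (1-0.21)·(-1.91,-3.17) + 0.21·(-3.24,-6.47) = (-2.1893,-3.8630)
  v4: (1-0.21)·(-0.01,-2.46) + 0.21·(0.41,-7.86) = (0.0782,-3.5940)
  v5: (1-0.21)·(3.36,-0.12) + 0.21·(6.6,-0.59) = (4.0404,-0.2187)
Shoelace sum Σ(x_i·y_{i+1} − x_{i+1}·y_i):
  i=1: 2.2160·2.4287 − -1.5568·1.7302 = +8.0756 (running +8.0756)
  i=2: -1.5568·-3.8630 − -2.1893·2.4287 = +11.3311 (running +19.4066)
  i=3: -2.1893·-3.5940 − 0.0782·-3.8630 = +8.1704 (running +27.5771)
  i=4: 0.0782·-0.2187 − 4.0404·-3.5940 = +14.5041 (running +42.0812)
  i=5: 4.0404·1.7302 − 2.2160·-0.2187 = +7.4753 (running +49.5565)
Area = |Σ|/2 = |49.5565|/2 = 24.7783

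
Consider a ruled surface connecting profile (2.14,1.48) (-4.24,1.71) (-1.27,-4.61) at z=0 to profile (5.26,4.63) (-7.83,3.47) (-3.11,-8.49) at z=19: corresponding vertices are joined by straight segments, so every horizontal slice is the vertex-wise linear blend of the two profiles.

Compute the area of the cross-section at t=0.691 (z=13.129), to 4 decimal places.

Area at t=0.691: 57.8061

Cross-section at t=0.691: each vertex is (1-t)·p0[i] + t·p1[i].
  v1: (1-0.691)·(2.14,1.48) + 0.691·(5.26,4.63) = (4.2959,3.6566)
  v2: (1-0.691)·(-4.24,1.71) + 0.691·(-7.83,3.47) = (-6.7207,2.9262)
  v3: (1-0.691)·(-1.27,-4.61) + 0.691·(-3.11,-8.49) = (-2.5414,-7.2911)
Shoelace sum Σ(x_i·y_{i+1} − x_{i+1}·y_i):
  i=1: 4.2959·2.9262 − -6.7207·3.6566 = +37.1458 (running +37.1458)
  i=2: -6.7207·-7.2911 − -2.5414·2.9262 = +56.4377 (running +93.5835)
  i=3: -2.5414·3.6566 − 4.2959·-7.2911 = +22.0287 (running +115.6122)
Area = |Σ|/2 = |115.6122|/2 = 57.8061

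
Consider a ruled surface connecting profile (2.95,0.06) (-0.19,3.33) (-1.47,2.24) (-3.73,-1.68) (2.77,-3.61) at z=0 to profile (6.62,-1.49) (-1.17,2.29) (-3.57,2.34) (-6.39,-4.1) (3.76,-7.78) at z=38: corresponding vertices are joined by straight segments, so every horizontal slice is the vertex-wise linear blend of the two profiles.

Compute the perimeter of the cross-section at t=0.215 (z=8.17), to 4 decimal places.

Cross-section at t=0.215: each vertex is (1-t)·p0[i] + t·p1[i].
  v1: (1-0.215)·(2.95,0.06) + 0.215·(6.62,-1.49) = (3.7391,-0.2732)
  v2: (1-0.215)·(-0.19,3.33) + 0.215·(-1.17,2.29) = (-0.4007,3.1064)
  v3: (1-0.215)·(-1.47,2.24) + 0.215·(-3.57,2.34) = (-1.9215,2.2615)
  v4: (1-0.215)·(-3.73,-1.68) + 0.215·(-6.39,-4.1) = (-4.3019,-2.2003)
  v5: (1-0.215)·(2.77,-3.61) + 0.215·(3.76,-7.78) = (2.9829,-4.5065)
Perimeter = Σ |v_{i+1} − v_i|:
  edge 1→2: √(-4.1398² + 3.3797²) = 5.3441 (running 5.3441)
  edge 2→3: √(-1.5208² + -0.8449²) = 1.7397 (running 7.0839)
  edge 3→4: √(-2.3804² + -4.4618²) = 5.0571 (running 12.1409)
  edge 4→5: √(7.2847² + -2.3062²) = 7.6411 (running 19.7820)
  edge 5→1: √(0.7562² + 4.2333²) = 4.3003 (running 24.0823)
Perimeter = 24.0823

Perimeter at t=0.215: 24.0823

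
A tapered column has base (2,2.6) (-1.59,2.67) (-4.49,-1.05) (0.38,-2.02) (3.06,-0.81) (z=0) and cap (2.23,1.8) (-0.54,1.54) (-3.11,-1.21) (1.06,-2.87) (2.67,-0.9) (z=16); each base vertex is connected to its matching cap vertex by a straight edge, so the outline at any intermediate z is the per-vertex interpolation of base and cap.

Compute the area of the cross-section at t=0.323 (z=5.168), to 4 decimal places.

Cross-section at t=0.323: each vertex is (1-t)·p0[i] + t·p1[i].
  v1: (1-0.323)·(2,2.6) + 0.323·(2.23,1.8) = (2.0743,2.3416)
  v2: (1-0.323)·(-1.59,2.67) + 0.323·(-0.54,1.54) = (-1.2509,2.3050)
  v3: (1-0.323)·(-4.49,-1.05) + 0.323·(-3.11,-1.21) = (-4.0443,-1.1017)
  v4: (1-0.323)·(0.38,-2.02) + 0.323·(1.06,-2.87) = (0.5996,-2.2946)
  v5: (1-0.323)·(3.06,-0.81) + 0.323·(2.67,-0.9) = (2.9340,-0.8391)
Shoelace sum Σ(x_i·y_{i+1} − x_{i+1}·y_i):
  i=1: 2.0743·2.3050 − -1.2509·2.3416 = +7.7102 (running +7.7102)
  i=2: -1.2509·-1.1017 − -4.0443·2.3050 = +10.7001 (running +18.4103)
  i=3: -4.0443·-2.2946 − 0.5996·-1.1017 = +9.9404 (running +28.3507)
  i=4: 0.5996·-0.8391 − 2.9340·-2.2946 = +6.2291 (running +34.5799)
  i=5: 2.9340·2.3416 − 2.0743·-0.8391 = +8.6108 (running +43.1907)
Area = |Σ|/2 = |43.1907|/2 = 21.5953

Area at t=0.323: 21.5953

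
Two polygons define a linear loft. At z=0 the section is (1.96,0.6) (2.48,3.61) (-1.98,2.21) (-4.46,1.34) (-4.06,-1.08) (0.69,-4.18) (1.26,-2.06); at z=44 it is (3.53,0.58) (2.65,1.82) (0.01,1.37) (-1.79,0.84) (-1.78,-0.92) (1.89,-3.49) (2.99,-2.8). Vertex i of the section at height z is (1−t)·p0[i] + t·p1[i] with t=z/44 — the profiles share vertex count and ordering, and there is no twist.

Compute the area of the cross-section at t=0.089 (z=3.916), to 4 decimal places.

Cross-section at t=0.089: each vertex is (1-t)·p0[i] + t·p1[i].
  v1: (1-0.089)·(1.96,0.6) + 0.089·(3.53,0.58) = (2.0997,0.5982)
  v2: (1-0.089)·(2.48,3.61) + 0.089·(2.65,1.82) = (2.4951,3.4507)
  v3: (1-0.089)·(-1.98,2.21) + 0.089·(0.01,1.37) = (-1.8029,2.1352)
  v4: (1-0.089)·(-4.46,1.34) + 0.089·(-1.79,0.84) = (-4.2224,1.2955)
  v5: (1-0.089)·(-4.06,-1.08) + 0.089·(-1.78,-0.92) = (-3.8571,-1.0658)
  v6: (1-0.089)·(0.69,-4.18) + 0.089·(1.89,-3.49) = (0.7968,-4.1186)
  v7: (1-0.089)·(1.26,-2.06) + 0.089·(2.99,-2.8) = (1.4140,-2.1259)
Shoelace sum Σ(x_i·y_{i+1} − x_{i+1}·y_i):
  i=1: 2.0997·3.4507 − 2.4951·0.5982 = +5.7529 (running +5.7529)
  i=2: 2.4951·2.1352 − -1.8029·3.4507 = +11.5489 (running +17.3018)
  i=3: -1.8029·1.2955 − -4.2224·2.1352 = +6.6801 (running +23.9819)
  i=4: -4.2224·-1.0658 − -3.8571·1.2955 = +9.4969 (running +33.4788)
  i=5: -3.8571·-4.1186 − 0.7968·-1.0658 = +16.7349 (running +50.2137)
  i=6: 0.7968·-2.1259 − 1.4140·-4.1186 = +4.1297 (running +54.3434)
  i=7: 1.4140·0.5982 − 2.0997·-2.1259 = +5.3096 (running +59.6530)
Area = |Σ|/2 = |59.6530|/2 = 29.8265

Area at t=0.089: 29.8265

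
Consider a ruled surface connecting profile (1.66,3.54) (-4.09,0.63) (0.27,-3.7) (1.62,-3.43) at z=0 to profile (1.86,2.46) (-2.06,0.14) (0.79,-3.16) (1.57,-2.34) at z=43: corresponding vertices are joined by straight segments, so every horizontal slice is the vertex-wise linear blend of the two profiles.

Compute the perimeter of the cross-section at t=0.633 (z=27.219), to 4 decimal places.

Perimeter at t=0.633: 17.0236

Cross-section at t=0.633: each vertex is (1-t)·p0[i] + t·p1[i].
  v1: (1-0.633)·(1.66,3.54) + 0.633·(1.86,2.46) = (1.7866,2.8564)
  v2: (1-0.633)·(-4.09,0.63) + 0.633·(-2.06,0.14) = (-2.8050,0.3198)
  v3: (1-0.633)·(0.27,-3.7) + 0.633·(0.79,-3.16) = (0.5992,-3.3582)
  v4: (1-0.633)·(1.62,-3.43) + 0.633·(1.57,-2.34) = (1.5884,-2.7400)
Perimeter = Σ |v_{i+1} − v_i|:
  edge 1→2: √(-4.5916² + -2.5365²) = 5.2457 (running 5.2457)
  edge 2→3: √(3.4042² + -3.6780²) = 5.0116 (running 10.2573)
  edge 3→4: √(0.9892² + 0.6181²) = 1.1665 (running 11.4237)
  edge 4→1: √(0.1982² + 5.5964²) = 5.5999 (running 17.0236)
Perimeter = 17.0236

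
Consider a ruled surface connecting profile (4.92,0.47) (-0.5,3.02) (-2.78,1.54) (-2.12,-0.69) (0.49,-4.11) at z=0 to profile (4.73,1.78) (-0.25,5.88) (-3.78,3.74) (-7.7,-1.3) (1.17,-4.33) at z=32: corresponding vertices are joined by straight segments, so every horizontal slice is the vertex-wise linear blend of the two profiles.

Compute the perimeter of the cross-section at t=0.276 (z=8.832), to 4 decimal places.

Perimeter at t=0.276: 24.2337

Cross-section at t=0.276: each vertex is (1-t)·p0[i] + t·p1[i].
  v1: (1-0.276)·(4.92,0.47) + 0.276·(4.73,1.78) = (4.8676,0.8316)
  v2: (1-0.276)·(-0.5,3.02) + 0.276·(-0.25,5.88) = (-0.4310,3.8094)
  v3: (1-0.276)·(-2.78,1.54) + 0.276·(-3.78,3.74) = (-3.0560,2.1472)
  v4: (1-0.276)·(-2.12,-0.69) + 0.276·(-7.7,-1.3) = (-3.6601,-0.8584)
  v5: (1-0.276)·(0.49,-4.11) + 0.276·(1.17,-4.33) = (0.6777,-4.1707)
Perimeter = Σ |v_{i+1} − v_i|:
  edge 1→2: √(-5.2986² + 2.9778²) = 6.0780 (running 6.0780)
  edge 2→3: √(-2.6250² + -1.6622²) = 3.1070 (running 9.1850)
  edge 3→4: √(-0.6041² + -3.0056²) = 3.0657 (running 12.2507)
  edge 4→5: √(4.3378² + -3.3124²) = 5.4578 (running 17.7085)
  edge 5→1: √(4.1899² + 5.0023²) = 6.5252 (running 24.2337)
Perimeter = 24.2337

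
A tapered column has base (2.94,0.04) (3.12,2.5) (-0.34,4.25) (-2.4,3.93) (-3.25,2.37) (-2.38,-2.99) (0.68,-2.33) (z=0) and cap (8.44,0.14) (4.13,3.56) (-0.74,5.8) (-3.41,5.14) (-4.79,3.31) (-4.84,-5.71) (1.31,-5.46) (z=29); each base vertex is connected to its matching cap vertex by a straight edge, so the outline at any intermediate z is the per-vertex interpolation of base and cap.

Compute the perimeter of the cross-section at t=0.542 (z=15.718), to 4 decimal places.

Cross-section at t=0.542: each vertex is (1-t)·p0[i] + t·p1[i].
  v1: (1-0.542)·(2.94,0.04) + 0.542·(8.44,0.14) = (5.9210,0.0942)
  v2: (1-0.542)·(3.12,2.5) + 0.542·(4.13,3.56) = (3.6674,3.0745)
  v3: (1-0.542)·(-0.34,4.25) + 0.542·(-0.74,5.8) = (-0.5568,5.0901)
  v4: (1-0.542)·(-2.4,3.93) + 0.542·(-3.41,5.14) = (-2.9474,4.5858)
  v5: (1-0.542)·(-3.25,2.37) + 0.542·(-4.79,3.31) = (-4.0847,2.8795)
  v6: (1-0.542)·(-2.38,-2.99) + 0.542·(-4.84,-5.71) = (-3.7133,-4.4642)
  v7: (1-0.542)·(0.68,-2.33) + 0.542·(1.31,-5.46) = (1.0215,-4.0265)
Perimeter = Σ |v_{i+1} − v_i|:
  edge 1→2: √(-2.2536² + 2.9803²) = 3.7364 (running 3.7364)
  edge 2→3: √(-4.2242² + 2.0156²) = 4.6804 (running 8.4169)
  edge 3→4: √(-2.3906² + -0.5043²) = 2.4432 (running 10.8601)
  edge 4→5: √(-1.1373² + -1.7063²) = 2.0506 (running 12.9107)
  edge 5→6: √(0.3714² + -7.3437²) = 7.3531 (running 20.2638)
  edge 6→7: √(4.7348² + 0.4378²) = 4.7550 (running 25.0188)
  edge 7→1: √(4.8995² + 4.1207²) = 6.4020 (running 31.4208)
Perimeter = 31.4208

Perimeter at t=0.542: 31.4208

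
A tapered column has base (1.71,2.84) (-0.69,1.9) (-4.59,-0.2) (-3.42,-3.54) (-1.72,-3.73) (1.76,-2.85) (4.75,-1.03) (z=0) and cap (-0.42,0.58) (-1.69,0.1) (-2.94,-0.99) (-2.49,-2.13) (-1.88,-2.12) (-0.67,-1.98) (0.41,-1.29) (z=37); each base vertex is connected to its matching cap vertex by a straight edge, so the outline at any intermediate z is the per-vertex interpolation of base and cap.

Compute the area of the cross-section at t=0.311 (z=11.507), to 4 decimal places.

Cross-section at t=0.311: each vertex is (1-t)·p0[i] + t·p1[i].
  v1: (1-0.311)·(1.71,2.84) + 0.311·(-0.42,0.58) = (1.0476,2.1371)
  v2: (1-0.311)·(-0.69,1.9) + 0.311·(-1.69,0.1) = (-1.0010,1.3402)
  v3: (1-0.311)·(-4.59,-0.2) + 0.311·(-2.94,-0.99) = (-4.0769,-0.4457)
  v4: (1-0.311)·(-3.42,-3.54) + 0.311·(-2.49,-2.13) = (-3.1308,-3.1015)
  v5: (1-0.311)·(-1.72,-3.73) + 0.311·(-1.88,-2.12) = (-1.7698,-3.2293)
  v6: (1-0.311)·(1.76,-2.85) + 0.311·(-0.67,-1.98) = (1.0043,-2.5794)
  v7: (1-0.311)·(4.75,-1.03) + 0.311·(0.41,-1.29) = (3.4003,-1.1109)
Shoelace sum Σ(x_i·y_{i+1} − x_{i+1}·y_i):
  i=1: 1.0476·1.3402 − -1.0010·2.1371 = +3.5432 (running +3.5432)
  i=2: -1.0010·-0.4457 − -4.0769·1.3402 = +5.9099 (running +9.4532)
  i=3: -4.0769·-3.1015 − -3.1308·-0.4457 = +11.2490 (running +20.7021)
  i=4: -3.1308·-3.2293 − -1.7698·-3.1015 = +4.6213 (running +25.3234)
  i=5: -1.7698·-2.5794 − 1.0043·-3.2293 = +7.8081 (running +33.1314)
  i=6: 1.0043·-1.1109 − 3.4003·-2.5794 = +7.6551 (running +40.7866)
  i=7: 3.4003·2.1371 − 1.0476·-1.1109 = +8.4305 (running +49.2171)
Area = |Σ|/2 = |49.2171|/2 = 24.6086

Area at t=0.311: 24.6086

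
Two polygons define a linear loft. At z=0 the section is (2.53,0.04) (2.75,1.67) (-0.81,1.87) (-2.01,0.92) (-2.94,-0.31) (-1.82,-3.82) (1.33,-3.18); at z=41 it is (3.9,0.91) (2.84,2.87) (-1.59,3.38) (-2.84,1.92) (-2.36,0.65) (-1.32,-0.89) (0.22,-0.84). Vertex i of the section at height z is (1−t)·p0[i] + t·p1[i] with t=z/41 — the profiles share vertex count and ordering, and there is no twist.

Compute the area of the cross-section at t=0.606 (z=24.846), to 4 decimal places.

Area at t=0.606: 20.8365

Cross-section at t=0.606: each vertex is (1-t)·p0[i] + t·p1[i].
  v1: (1-0.606)·(2.53,0.04) + 0.606·(3.9,0.91) = (3.3602,0.5672)
  v2: (1-0.606)·(2.75,1.67) + 0.606·(2.84,2.87) = (2.8045,2.3972)
  v3: (1-0.606)·(-0.81,1.87) + 0.606·(-1.59,3.38) = (-1.2827,2.7851)
  v4: (1-0.606)·(-2.01,0.92) + 0.606·(-2.84,1.92) = (-2.5130,1.5260)
  v5: (1-0.606)·(-2.94,-0.31) + 0.606·(-2.36,0.65) = (-2.5885,0.2718)
  v6: (1-0.606)·(-1.82,-3.82) + 0.606·(-1.32,-0.89) = (-1.5170,-2.0444)
  v7: (1-0.606)·(1.33,-3.18) + 0.606·(0.22,-0.84) = (0.6573,-1.7620)
Shoelace sum Σ(x_i·y_{i+1} − x_{i+1}·y_i):
  i=1: 3.3602·2.3972 − 2.8045·0.5672 = +6.4643 (running +6.4643)
  i=2: 2.8045·2.7851 − -1.2827·2.3972 = +10.8857 (running +17.3500)
  i=3: -1.2827·1.5260 − -2.5130·2.7851 = +5.0414 (running +22.3914)
  i=4: -2.5130·0.2718 − -2.5885·1.5260 = +3.2672 (running +25.6586)
  i=5: -2.5885·-2.0444 − -1.5170·0.2718 = +5.7043 (running +31.3628)
  i=6: -1.5170·-1.7620 − 0.6573·-2.0444 = +4.0168 (running +35.3796)
  i=7: 0.6573·0.5672 − 3.3602·-1.7620 = +6.2934 (running +41.6730)
Area = |Σ|/2 = |41.6730|/2 = 20.8365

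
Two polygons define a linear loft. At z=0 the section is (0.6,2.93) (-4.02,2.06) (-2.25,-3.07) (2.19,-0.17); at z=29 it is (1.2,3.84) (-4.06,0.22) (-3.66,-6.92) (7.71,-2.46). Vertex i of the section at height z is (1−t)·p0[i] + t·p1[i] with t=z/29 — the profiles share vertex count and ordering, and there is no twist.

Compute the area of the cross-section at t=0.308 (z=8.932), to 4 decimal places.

Area at t=0.308: 33.6834

Cross-section at t=0.308: each vertex is (1-t)·p0[i] + t·p1[i].
  v1: (1-0.308)·(0.6,2.93) + 0.308·(1.2,3.84) = (0.7848,3.2103)
  v2: (1-0.308)·(-4.02,2.06) + 0.308·(-4.06,0.22) = (-4.0323,1.4933)
  v3: (1-0.308)·(-2.25,-3.07) + 0.308·(-3.66,-6.92) = (-2.6843,-4.2558)
  v4: (1-0.308)·(2.19,-0.17) + 0.308·(7.71,-2.46) = (3.8902,-0.8753)
Shoelace sum Σ(x_i·y_{i+1} − x_{i+1}·y_i):
  i=1: 0.7848·1.4933 − -4.0323·3.2103 = +14.1168 (running +14.1168)
  i=2: -4.0323·-4.2558 − -2.6843·1.4933 = +21.1691 (running +35.2859)
  i=3: -2.6843·-0.8753 − 3.8902·-4.2558 = +18.9053 (running +54.1913)
  i=4: 3.8902·3.2103 − 0.7848·-0.8753 = +13.1755 (running +67.3667)
Area = |Σ|/2 = |67.3667|/2 = 33.6834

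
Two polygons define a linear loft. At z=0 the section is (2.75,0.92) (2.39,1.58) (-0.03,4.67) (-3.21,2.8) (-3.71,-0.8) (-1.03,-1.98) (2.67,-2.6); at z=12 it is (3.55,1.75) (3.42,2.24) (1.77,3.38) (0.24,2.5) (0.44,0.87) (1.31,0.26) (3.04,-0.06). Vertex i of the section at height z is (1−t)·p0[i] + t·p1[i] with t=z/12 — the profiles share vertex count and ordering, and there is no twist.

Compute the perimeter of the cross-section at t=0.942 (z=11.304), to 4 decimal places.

Cross-section at t=0.942: each vertex is (1-t)·p0[i] + t·p1[i].
  v1: (1-0.942)·(2.75,0.92) + 0.942·(3.55,1.75) = (3.5036,1.7019)
  v2: (1-0.942)·(2.39,1.58) + 0.942·(3.42,2.24) = (3.3603,2.2017)
  v3: (1-0.942)·(-0.03,4.67) + 0.942·(1.77,3.38) = (1.6656,3.4548)
  v4: (1-0.942)·(-3.21,2.8) + 0.942·(0.24,2.5) = (0.0399,2.5174)
  v5: (1-0.942)·(-3.71,-0.8) + 0.942·(0.44,0.87) = (0.1993,0.7731)
  v6: (1-0.942)·(-1.03,-1.98) + 0.942·(1.31,0.26) = (1.1743,0.1301)
  v7: (1-0.942)·(2.67,-2.6) + 0.942·(3.04,-0.06) = (3.0185,-0.2073)
Perimeter = Σ |v_{i+1} − v_i|:
  edge 1→2: √(-0.1433² + 0.4999²) = 0.5200 (running 0.5200)
  edge 2→3: √(-1.6947² + 1.2531²) = 2.1076 (running 2.6276)
  edge 3→4: √(-1.6257² + -0.9374²) = 1.8766 (running 4.5043)
  edge 4→5: √(0.1594² + -1.7443²) = 1.7515 (running 6.2558)
  edge 5→6: √(0.9750² + -0.6431²) = 1.1680 (running 7.4237)
  edge 6→7: √(1.8443² + -0.3374²) = 1.8749 (running 9.2986)
  edge 7→1: √(0.4851² + 1.9092²) = 1.9698 (running 11.2684)
Perimeter = 11.2684

Perimeter at t=0.942: 11.2684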